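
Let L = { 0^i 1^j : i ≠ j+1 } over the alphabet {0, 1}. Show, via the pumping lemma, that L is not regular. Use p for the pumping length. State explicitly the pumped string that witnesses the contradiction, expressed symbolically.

0^{p+p!} 1^{p+p!-1}

Suppose for contradiction that L is regular, and let p be the pumping length.
Choose w = 0^p 1^{p+p!-1}. Since p ≠ (p+p!-1)+1 = p+p!, w ∈ L; and |w| ≥ p.
By the pumping lemma, w = xyz with |xy| ≤ p and |y| > 0.
Since the first p symbols of w are all 0's and |xy| ≤ p, y lies entirely in the leading 0-block: y = 0^k for some k with 1 ≤ k ≤ p.
Since 1 ≤ k ≤ p, k divides p!; set t = 1 + p!/k. Then xy^t z has p + (p!/k)·k = p + p! copies of 0. Now the 0-count is p+p! and (1-count)+1 = (p+p!-1)+1 = p+p!, so i ≠ j+1 fails. So xy^t z = 0^{p+p!} 1^{p+p!-1} ∉ L.
Contradiction. Therefore L is not regular.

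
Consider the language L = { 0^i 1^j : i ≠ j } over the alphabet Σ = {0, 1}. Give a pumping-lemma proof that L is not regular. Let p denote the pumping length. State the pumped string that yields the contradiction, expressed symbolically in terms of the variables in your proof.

0^{p+p!} 1^{p+p!}

Assume L is regular; let p be its pumping constant.
Choose w = 0^p 1^{p+p!}. Since p ≠ p+p!, w ∈ L; and |w| ≥ p.
Write w = xyz as guaranteed by the lemma, with |xy| ≤ p and |y| > 0.
The first p characters of w are 0's, so xy (and hence y) consists only of 0's. Write y = 0^k, 1 ≤ k ≤ p.
Since 1 ≤ k ≤ p, k divides p!; set t = 1 + p!/k. Then xy^t z has p + (p!/k)·k = p + p! copies of 0. Now the 0-count equals the 1-count, so i ≠ j fails. So xy^t z = 0^{p+p!} 1^{p+p!} ∉ L.
This contradicts the pumping lemma, so L is not regular.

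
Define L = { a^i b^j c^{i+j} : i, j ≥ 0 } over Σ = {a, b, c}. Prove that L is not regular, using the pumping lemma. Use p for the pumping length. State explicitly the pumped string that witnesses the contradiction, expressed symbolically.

a^{p+k} b^p c^{2p}

Suppose for contradiction that L is regular, and let p be the pumping length.
Take w = a^p b^p c^{2p} ∈ L (with i=j=p, i+j=2p), |w| = 4p ≥ p.
The pumping lemma gives a decomposition w = xyz where |xy| ≤ p and |y| > 0.
Because |xy| ≤ p and w begins with p copies of a, we have y = a^k with 1 ≤ k ≤ p.
Consider xy^2z = a^{p+k} b^p c^{2p}. Now the a- and b-counts sum to 2p+k, but the c-count is 2p ≠ 2p+k. So xy^2z ∉ L.
Contradiction. Therefore L is not regular.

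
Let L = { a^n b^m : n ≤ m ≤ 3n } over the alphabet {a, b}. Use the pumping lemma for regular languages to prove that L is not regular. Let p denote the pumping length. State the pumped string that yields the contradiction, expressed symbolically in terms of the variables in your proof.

a^{p+k} b^p

Suppose for contradiction that L is regular, and let p be the pumping length.
Take w = a^p b^p ∈ L (since p ≤ p ≤ 3p), with |w| = 2p ≥ p.
By the pumping lemma, w = xyz with |xy| ≤ p and y is nonempty.
Because |xy| ≤ p and w begins with p copies of a, we have y = a^k with 1 ≤ k ≤ p.
Pump with i = 2: xy^2z = a^{p+k} b^p. Now n = p+k > p = m, so the condition n ≤ m fails. Thus xy^2z ∉ L.
Contradiction. Therefore L is not regular.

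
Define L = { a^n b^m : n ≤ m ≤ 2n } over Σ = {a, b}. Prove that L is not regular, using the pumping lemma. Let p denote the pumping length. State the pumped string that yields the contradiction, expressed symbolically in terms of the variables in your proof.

Assume L is regular. Let p be the pumping length given by the pumping lemma.
Take w = a^p b^p ∈ L (since p ≤ p ≤ 2p), with |w| = 2p ≥ p.
By the pumping lemma, w = xyz with |xy| ≤ p and |y| ≥ 1.
Because |xy| ≤ p and w begins with p copies of a, we have y = a^k with 1 ≤ k ≤ p.
Pump with i = 2: xy^2z = a^{p+k} b^p. Now n = p+k > p = m, so the condition n ≤ m fails. Thus xy^2z ∉ L.
This is a contradiction; hence L is not regular.

a^{p+k} b^p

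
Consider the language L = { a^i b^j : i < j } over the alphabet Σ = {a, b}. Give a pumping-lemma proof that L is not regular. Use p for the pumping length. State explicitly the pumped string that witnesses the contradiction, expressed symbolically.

Suppose for contradiction that L is regular, and let p be the pumping length.
Choose w = a^p b^{p+1} ∈ L, with |w| = 2p+1 ≥ p.
The pumping lemma gives a decomposition w = xyz where |xy| ≤ p and |y| > 0.
Because |xy| ≤ p and w begins with p copies of a, we have y = a^k with 1 ≤ k ≤ p.
Consider xy^2z = a^{p+k} b^{p+1}. Since k ≥ 1, the a-count p+k is at least p+1, so i < j fails; thus xy^2z ∉ L.
This contradicts the pumping lemma, so L is not regular.

a^{p+k} b^{p+1}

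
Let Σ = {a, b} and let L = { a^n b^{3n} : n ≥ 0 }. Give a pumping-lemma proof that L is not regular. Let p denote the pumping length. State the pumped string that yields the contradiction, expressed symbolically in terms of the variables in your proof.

Toward a contradiction, assume L is regular with pumping length p.
Let w = a^p b^{3p} ∈ L; note |w| = 4p ≥ p.
By the pumping lemma, w = xyz with |xy| ≤ p and |y| > 0.
The first p characters of w are a's, so xy (and hence y) consists only of a's. Write y = a^k, 1 ≤ k ≤ p.
Pump with i = 2: xy^2z = a^{p+k} b^{3p}. For this to lie in L we would need 3p = 3(p+k), which forces k = 0. But k ≥ 1, so xy^2z ∉ L.
Contradiction. Therefore L is not regular.

a^{p+k} b^{3p}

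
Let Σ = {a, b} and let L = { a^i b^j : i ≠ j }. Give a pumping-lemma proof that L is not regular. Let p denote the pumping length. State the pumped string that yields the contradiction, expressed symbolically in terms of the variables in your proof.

a^{p+p!} b^{p+p!}

Assume L is regular; let p be its pumping constant.
Choose w = a^p b^{p+p!}. Since p ≠ p+p!, w ∈ L; and |w| ≥ p.
By the pumping lemma, w = xyz with |xy| ≤ p and |y| > 0.
Because |xy| ≤ p and w begins with p copies of a, we have y = a^k with 1 ≤ k ≤ p.
Since 1 ≤ k ≤ p, k divides p!; set t = 1 + p!/k. Then xy^t z has p + (p!/k)·k = p + p! copies of a. Now the a-count equals the b-count, so i ≠ j fails. So xy^t z = a^{p+p!} b^{p+p!} ∉ L.
This contradicts the pumping lemma, so L is not regular.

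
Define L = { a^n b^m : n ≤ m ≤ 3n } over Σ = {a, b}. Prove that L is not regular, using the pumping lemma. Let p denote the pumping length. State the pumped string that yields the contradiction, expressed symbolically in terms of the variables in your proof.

a^{p+k} b^p

Assume L is regular. Let p be the pumping length given by the pumping lemma.
Take w = a^p b^p ∈ L (since p ≤ p ≤ 3p), with |w| = 2p ≥ p.
Write w = xyz as guaranteed by the lemma, with |xy| ≤ p and |y| ≥ 1.
The first p characters of w are a's, so xy (and hence y) consists only of a's. Write y = a^k, 1 ≤ k ≤ p.
Pump with i = 2: xy^2z = a^{p+k} b^p. Now n = p+k > p = m, so the condition n ≤ m fails. Thus xy^2z ∉ L.
This contradicts the pumping lemma, so L is not regular.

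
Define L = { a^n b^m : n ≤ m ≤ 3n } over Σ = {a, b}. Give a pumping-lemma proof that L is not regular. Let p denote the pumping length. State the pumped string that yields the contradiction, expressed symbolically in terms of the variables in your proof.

a^{p+k} b^p

Suppose for contradiction that L is regular, and let p be the pumping length.
Take w = a^p b^p ∈ L (since p ≤ p ≤ 3p), with |w| = 2p ≥ p.
Write w = xyz as guaranteed by the lemma, with |xy| ≤ p and |y| > 0.
Because |xy| ≤ p and w begins with p copies of a, we have y = a^k with 1 ≤ k ≤ p.
Pump with i = 2: xy^2z = a^{p+k} b^p. Now n = p+k > p = m, so the condition n ≤ m fails. Thus xy^2z ∉ L.
This contradicts the pumping lemma, so L is not regular.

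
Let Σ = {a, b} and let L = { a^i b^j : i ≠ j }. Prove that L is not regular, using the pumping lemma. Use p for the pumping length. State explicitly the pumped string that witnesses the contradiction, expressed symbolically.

Assume L is regular; let p be its pumping constant.
Choose w = a^p b^{p+p!}. Since p ≠ p+p!, w ∈ L; and |w| ≥ p.
Write w = xyz as guaranteed by the lemma, with |xy| ≤ p and |y| ≥ 1.
Because |xy| ≤ p and w begins with p copies of a, we have y = a^k with 1 ≤ k ≤ p.
Since 1 ≤ k ≤ p, k divides p!; set t = 1 + p!/k. Then xy^t z has p + (p!/k)·k = p + p! copies of a. Now the a-count equals the b-count, so i ≠ j fails. So xy^t z = a^{p+p!} b^{p+p!} ∉ L.
Contradiction. Therefore L is not regular.

a^{p+p!} b^{p+p!}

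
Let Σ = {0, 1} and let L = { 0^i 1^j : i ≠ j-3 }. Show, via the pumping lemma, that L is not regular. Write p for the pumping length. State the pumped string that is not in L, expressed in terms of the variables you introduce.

Toward a contradiction, assume L is regular with pumping length p.
Choose w = 0^p 1^{p+p!+3}. Since p ≠ (p+p!+3)-3 = p+p!, w ∈ L; and |w| ≥ p.
Write w = xyz as guaranteed by the lemma, with |xy| ≤ p and |y| ≥ 1.
Since the first p symbols of w are all 0's and |xy| ≤ p, y lies entirely in the leading 0-block: y = 0^k for some k with 1 ≤ k ≤ p.
Since 1 ≤ k ≤ p, k divides p!; set t = 1 + p!/k. Then xy^t z has p + (p!/k)·k = p + p! copies of 0. Now the 0-count is p+p! and (1-count)-3 = (p+p!+3)-3 = p+p!, so i ≠ j-3 fails. So xy^t z = 0^{p+p!} 1^{p+p!+3} ∉ L.
This is a contradiction; hence L is not regular.

0^{p+p!} 1^{p+p!+3}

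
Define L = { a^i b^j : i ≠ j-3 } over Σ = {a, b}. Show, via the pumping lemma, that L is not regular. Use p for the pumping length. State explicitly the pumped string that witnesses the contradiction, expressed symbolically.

a^{p+p!} b^{p+p!+3}

Assume L is regular; let p be its pumping constant.
Choose w = a^p b^{p+p!+3}. Since p ≠ (p+p!+3)-3 = p+p!, w ∈ L; and |w| ≥ p.
Write w = xyz as guaranteed by the lemma, with |xy| ≤ p and |y| ≥ 1.
The first p characters of w are a's, so xy (and hence y) consists only of a's. Write y = a^k, 1 ≤ k ≤ p.
Since 1 ≤ k ≤ p, k divides p!; set t = 1 + p!/k. Then xy^t z has p + (p!/k)·k = p + p! copies of a. Now the a-count is p+p! and (b-count)-3 = (p+p!+3)-3 = p+p!, so i ≠ j-3 fails. So xy^t z = a^{p+p!} b^{p+p!+3} ∉ L.
This is a contradiction; hence L is not regular.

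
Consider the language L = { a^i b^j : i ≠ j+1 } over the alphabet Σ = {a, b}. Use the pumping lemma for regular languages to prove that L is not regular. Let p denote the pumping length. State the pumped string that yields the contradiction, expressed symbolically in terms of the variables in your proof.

Suppose for contradiction that L is regular, and let p be the pumping length.
Choose w = a^p b^{p+p!-1}. Since p ≠ (p+p!-1)+1 = p+p!, w ∈ L; and |w| ≥ p.
The pumping lemma gives a decomposition w = xyz where |xy| ≤ p and y is nonempty.
The first p characters of w are a's, so xy (and hence y) consists only of a's. Write y = a^k, 1 ≤ k ≤ p.
Since 1 ≤ k ≤ p, k divides p!; set t = 1 + p!/k. Then xy^t z has p + (p!/k)·k = p + p! copies of a. Now the a-count is p+p! and (b-count)+1 = (p+p!-1)+1 = p+p!, so i ≠ j+1 fails. So xy^t z = a^{p+p!} b^{p+p!-1} ∉ L.
This contradicts the pumping lemma, so L is not regular.

a^{p+p!} b^{p+p!-1}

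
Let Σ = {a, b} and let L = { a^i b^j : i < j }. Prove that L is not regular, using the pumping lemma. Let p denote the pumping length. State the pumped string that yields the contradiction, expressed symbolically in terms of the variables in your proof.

a^{p+k} b^{p+1}

Suppose for contradiction that L is regular, and let p be the pumping length.
Choose w = a^p b^{p+1} ∈ L, with |w| = 2p+1 ≥ p.
Write w = xyz as guaranteed by the lemma, with |xy| ≤ p and |y| > 0.
Because |xy| ≤ p and w begins with p copies of a, we have y = a^k with 1 ≤ k ≤ p.
Consider xy^2z = a^{p+k} b^{p+1}. Since k ≥ 1, the a-count p+k is at least p+1, so i < j fails; thus xy^2z ∉ L.
Contradiction. Therefore L is not regular.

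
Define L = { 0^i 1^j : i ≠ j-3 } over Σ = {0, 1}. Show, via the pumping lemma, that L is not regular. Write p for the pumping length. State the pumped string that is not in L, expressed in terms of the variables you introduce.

0^{p+p!} 1^{p+p!+3}

Toward a contradiction, assume L is regular with pumping length p.
Choose w = 0^p 1^{p+p!+3}. Since p ≠ (p+p!+3)-3 = p+p!, w ∈ L; and |w| ≥ p.
Write w = xyz as guaranteed by the lemma, with |xy| ≤ p and y is nonempty.
Since the first p symbols of w are all 0's and |xy| ≤ p, y lies entirely in the leading 0-block: y = 0^k for some k with 1 ≤ k ≤ p.
Since 1 ≤ k ≤ p, k divides p!; set t = 1 + p!/k. Then xy^t z has p + (p!/k)·k = p + p! copies of 0. Now the 0-count is p+p! and (1-count)-3 = (p+p!+3)-3 = p+p!, so i ≠ j-3 fails. So xy^t z = 0^{p+p!} 1^{p+p!+3} ∉ L.
Contradiction. Therefore L is not regular.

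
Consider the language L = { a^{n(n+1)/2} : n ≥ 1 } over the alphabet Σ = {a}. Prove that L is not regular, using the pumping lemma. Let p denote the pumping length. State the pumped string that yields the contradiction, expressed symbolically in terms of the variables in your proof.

Assume L is regular. Let p be the pumping length given by the pumping lemma.
Take w = a^{p(p+1)/2} ∈ L with |w| = p(p+1)/2 ≥ p.
Write w = xyz as guaranteed by the lemma, with |xy| ≤ p and y is nonempty.
Then y = a^k for some k with 1 ≤ k ≤ p.
Pump with i = 2: xy^2z = a^{p(p+1)/2+k}. Since 1 ≤ k ≤ p, p(p+1)/2 < p(p+1)/2+k ≤ p(p+1)/2+p < (p+1)(p+2)/2, so p(p+1)/2+k is strictly between consecutive triangular numbers. So xy^2z ∉ L.
This contradicts the pumping lemma, so L is not regular.

a^{p(p+1)/2+k}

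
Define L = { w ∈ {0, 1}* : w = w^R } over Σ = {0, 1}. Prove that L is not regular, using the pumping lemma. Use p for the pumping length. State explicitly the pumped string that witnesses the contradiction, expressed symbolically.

Toward a contradiction, assume L is regular with pumping length p.
Take w = 0^p 1 0^p, a palindrome of length 2p+1 ≥ p.
The pumping lemma gives a decomposition w = xyz where |xy| ≤ p and |y| > 0.
Since the first p symbols of w are all 0's and |xy| ≤ p, y lies entirely in the leading 0-block: y = 0^k for some k with 1 ≤ k ≤ p.
Pump with i = 2: xy^2z = 0^{p+k} 1 0^p. Its reverse is 0^p 1 0^{p+k}, which differs from xy^2z since k ≥ 1. So xy^2z is not a palindrome and xy^2z ∉ L.
Contradiction. Therefore L is not regular.

0^{p+k} 1 0^p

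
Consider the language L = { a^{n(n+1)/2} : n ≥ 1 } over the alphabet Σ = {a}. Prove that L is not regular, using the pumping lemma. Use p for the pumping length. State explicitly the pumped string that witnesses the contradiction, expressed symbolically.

Assume L is regular. Let p be the pumping length given by the pumping lemma.
Take w = a^{p(p+1)/2} ∈ L with |w| = p(p+1)/2 ≥ p.
Write w = xyz as guaranteed by the lemma, with |xy| ≤ p and |y| > 0.
Then y = a^k for some k with 1 ≤ k ≤ p.
Pump with i = 2: xy^2z = a^{p(p+1)/2+k}. Since 1 ≤ k ≤ p, p(p+1)/2 < p(p+1)/2+k ≤ p(p+1)/2+p < (p+1)(p+2)/2, so p(p+1)/2+k is strictly between consecutive triangular numbers. So xy^2z ∉ L.
This contradicts the pumping lemma, so L is not regular.

a^{p(p+1)/2+k}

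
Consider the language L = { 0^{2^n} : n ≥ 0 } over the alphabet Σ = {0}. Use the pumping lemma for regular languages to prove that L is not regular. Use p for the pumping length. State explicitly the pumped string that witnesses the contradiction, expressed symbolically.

0^{2^p+k}

Toward a contradiction, assume L is regular with pumping length p.
Take w = 0^{2^p} ∈ L with |w| = 2^p ≥ p.
By the pumping lemma, w = xyz with |xy| ≤ p and |y| ≥ 1.
Then y = 0^k for some k with 1 ≤ k ≤ p.
Pump with i = 2: xy^2z = 0^{2^p+k}. Since 1 ≤ k ≤ p < 2^p, we have 2^p < 2^p+k < 2^{p+1}, so 2^p+k is not a power of 2. So xy^2z ∉ L.
Contradiction. Therefore L is not regular.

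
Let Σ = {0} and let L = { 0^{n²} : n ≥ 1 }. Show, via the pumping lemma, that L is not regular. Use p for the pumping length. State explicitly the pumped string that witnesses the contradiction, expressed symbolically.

0^{p²+k}

Assume L is regular. Let p be the pumping length given by the pumping lemma.
Take w = 0^{p²} ∈ L with |w| = p² ≥ p.
The pumping lemma gives a decomposition w = xyz where |xy| ≤ p and |y| ≥ 1.
Then y = 0^k for some k with 1 ≤ k ≤ p.
Pump with i = 2: xy^2z = 0^{p²+k}. Since 1 ≤ k ≤ p, p² < p²+k ≤ p²+p < (p+1)², so p²+k lies strictly between consecutive squares and is not a perfect square. So xy^2z ∉ L.
This is a contradiction; hence L is not regular.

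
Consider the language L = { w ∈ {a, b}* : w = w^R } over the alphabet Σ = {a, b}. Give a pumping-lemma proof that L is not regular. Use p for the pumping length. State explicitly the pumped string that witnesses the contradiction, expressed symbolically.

a^{p+k} b a^p

Suppose for contradiction that L is regular, and let p be the pumping length.
Take w = a^p b a^p, a palindrome of length 2p+1 ≥ p.
Write w = xyz as guaranteed by the lemma, with |xy| ≤ p and y is nonempty.
Because |xy| ≤ p and w begins with p copies of a, we have y = a^k with 1 ≤ k ≤ p.
Pump with i = 2: xy^2z = a^{p+k} b a^p. Its reverse is a^p b a^{p+k}, which differs from xy^2z since k ≥ 1. So xy^2z is not a palindrome and xy^2z ∉ L.
This is a contradiction; hence L is not regular.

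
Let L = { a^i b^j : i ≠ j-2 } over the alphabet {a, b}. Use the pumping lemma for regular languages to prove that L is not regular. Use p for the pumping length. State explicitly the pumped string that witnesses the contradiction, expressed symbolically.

Toward a contradiction, assume L is regular with pumping length p.
Choose w = a^p b^{p+p!+2}. Since p ≠ (p+p!+2)-2 = p+p!, w ∈ L; and |w| ≥ p.
Write w = xyz as guaranteed by the lemma, with |xy| ≤ p and |y| ≥ 1.
Since the first p symbols of w are all a's and |xy| ≤ p, y lies entirely in the leading a-block: y = a^k for some k with 1 ≤ k ≤ p.
Since 1 ≤ k ≤ p, k divides p!; set t = 1 + p!/k. Then xy^t z has p + (p!/k)·k = p + p! copies of a. Now the a-count is p+p! and (b-count)-2 = (p+p!+2)-2 = p+p!, so i ≠ j-2 fails. So xy^t z = a^{p+p!} b^{p+p!+2} ∉ L.
This is a contradiction; hence L is not regular.

a^{p+p!} b^{p+p!+2}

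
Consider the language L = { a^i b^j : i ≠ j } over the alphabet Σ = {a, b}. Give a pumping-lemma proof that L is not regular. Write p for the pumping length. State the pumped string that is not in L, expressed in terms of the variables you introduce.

a^{p+p!} b^{p+p!}

Suppose for contradiction that L is regular, and let p be the pumping length.
Choose w = a^p b^{p+p!}. Since p ≠ p+p!, w ∈ L; and |w| ≥ p.
Write w = xyz as guaranteed by the lemma, with |xy| ≤ p and y is nonempty.
Because |xy| ≤ p and w begins with p copies of a, we have y = a^k with 1 ≤ k ≤ p.
Since 1 ≤ k ≤ p, k divides p!; set t = 1 + p!/k. Then xy^t z has p + (p!/k)·k = p + p! copies of a. Now the a-count equals the b-count, so i ≠ j fails. So xy^t z = a^{p+p!} b^{p+p!} ∉ L.
This contradicts the pumping lemma, so L is not regular.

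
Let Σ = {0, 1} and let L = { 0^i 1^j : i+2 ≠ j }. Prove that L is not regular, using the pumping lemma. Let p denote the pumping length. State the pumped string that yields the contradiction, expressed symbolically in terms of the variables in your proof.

Assume L is regular; let p be its pumping constant.
Choose w = 0^p 1^{p+p!+2}. Since p ≠ (p+p!+2)-2 = p+p!, w ∈ L; and |w| ≥ p.
By the pumping lemma, w = xyz with |xy| ≤ p and |y| ≥ 1.
The first p characters of w are 0's, so xy (and hence y) consists only of 0's. Write y = 0^k, 1 ≤ k ≤ p.
Since 1 ≤ k ≤ p, k divides p!; set t = 1 + p!/k. Then xy^t z has p + (p!/k)·k = p + p! copies of 0. Now the 0-count is p+p! and (1-count)-2 = (p+p!+2)-2 = p+p!, so i+2 ≠ j fails. So xy^t z = 0^{p+p!} 1^{p+p!+2} ∉ L.
This contradicts the pumping lemma, so L is not regular.

0^{p+p!} 1^{p+p!+2}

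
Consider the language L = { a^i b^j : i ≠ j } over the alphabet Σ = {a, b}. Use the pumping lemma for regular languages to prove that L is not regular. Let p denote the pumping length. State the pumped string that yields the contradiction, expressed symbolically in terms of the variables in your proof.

Suppose for contradiction that L is regular, and let p be the pumping length.
Choose w = a^p b^{p+p!}. Since p ≠ p+p!, w ∈ L; and |w| ≥ p.
Write w = xyz as guaranteed by the lemma, with |xy| ≤ p and y is nonempty.
Because |xy| ≤ p and w begins with p copies of a, we have y = a^k with 1 ≤ k ≤ p.
Since 1 ≤ k ≤ p, k divides p!; set t = 1 + p!/k. Then xy^t z has p + (p!/k)·k = p + p! copies of a. Now the a-count equals the b-count, so i ≠ j fails. So xy^t z = a^{p+p!} b^{p+p!} ∉ L.
This is a contradiction; hence L is not regular.

a^{p+p!} b^{p+p!}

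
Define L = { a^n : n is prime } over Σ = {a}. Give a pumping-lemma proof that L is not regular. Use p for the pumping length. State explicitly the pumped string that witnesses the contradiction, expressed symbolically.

a^{q(1+k)}

Toward a contradiction, assume L is regular with pumping length p.
Let q be a prime with q ≥ p+2 (infinitely many primes exist), and take w = a^q ∈ L with |w| = q ≥ p.
By the pumping lemma, w = xyz with |xy| ≤ p and |y| ≥ 1.
Then y = a^k for some k with 1 ≤ k ≤ p.
Since 1 ≤ k ≤ p, |xz| = q-k. Pump with i = q+1: |xy^{q+1}z| = (q-k)+(q+1)k = q+qk = q(1+k), which is composite (both factors ≥ 2). So xy^{q+1}z = a^{q(1+k)} ∉ L.
This contradicts the pumping lemma, so L is not regular.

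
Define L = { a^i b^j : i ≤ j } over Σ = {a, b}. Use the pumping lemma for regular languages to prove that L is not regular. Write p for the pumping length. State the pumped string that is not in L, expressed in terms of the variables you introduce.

a^{p+k} b^p

Toward a contradiction, assume L is regular with pumping length p.
Choose w = a^p b^p ∈ L, with |w| = 2p ≥ p.
By the pumping lemma, w = xyz with |xy| ≤ p and y is nonempty.
The first p characters of w are a's, so xy (and hence y) consists only of a's. Write y = a^k, 1 ≤ k ≤ p.
Consider xy^2z = a^{p+k} b^p. Since k ≥ 1, the a-count p+k exceeds the b-count p, so i ≤ j fails; thus xy^2z ∉ L.
Contradiction. Therefore L is not regular.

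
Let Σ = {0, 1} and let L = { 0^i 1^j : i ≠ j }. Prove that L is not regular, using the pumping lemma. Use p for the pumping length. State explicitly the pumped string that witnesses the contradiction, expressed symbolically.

0^{p+p!} 1^{p+p!}

Assume L is regular; let p be its pumping constant.
Choose w = 0^p 1^{p+p!}. Since p ≠ p+p!, w ∈ L; and |w| ≥ p.
By the pumping lemma, w = xyz with |xy| ≤ p and |y| ≥ 1.
The first p characters of w are 0's, so xy (and hence y) consists only of 0's. Write y = 0^k, 1 ≤ k ≤ p.
Since 1 ≤ k ≤ p, k divides p!; set t = 1 + p!/k. Then xy^t z has p + (p!/k)·k = p + p! copies of 0. Now the 0-count equals the 1-count, so i ≠ j fails. So xy^t z = 0^{p+p!} 1^{p+p!} ∉ L.
Contradiction. Therefore L is not regular.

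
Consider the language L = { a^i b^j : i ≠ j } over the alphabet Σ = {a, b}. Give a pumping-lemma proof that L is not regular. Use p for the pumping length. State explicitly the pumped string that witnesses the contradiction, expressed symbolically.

a^{p+p!} b^{p+p!}

Assume L is regular. Let p be the pumping length given by the pumping lemma.
Choose w = a^p b^{p+p!}. Since p ≠ p+p!, w ∈ L; and |w| ≥ p.
Write w = xyz as guaranteed by the lemma, with |xy| ≤ p and y is nonempty.
Since the first p symbols of w are all a's and |xy| ≤ p, y lies entirely in the leading a-block: y = a^k for some k with 1 ≤ k ≤ p.
Since 1 ≤ k ≤ p, k divides p!; set t = 1 + p!/k. Then xy^t z has p + (p!/k)·k = p + p! copies of a. Now the a-count equals the b-count, so i ≠ j fails. So xy^t z = a^{p+p!} b^{p+p!} ∉ L.
Contradiction. Therefore L is not regular.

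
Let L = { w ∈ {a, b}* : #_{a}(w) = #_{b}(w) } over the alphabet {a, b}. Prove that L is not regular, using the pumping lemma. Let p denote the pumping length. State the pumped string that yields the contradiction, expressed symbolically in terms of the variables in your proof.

Suppose for contradiction that L is regular, and let p be the pumping length.
Choose w = a^p b^p ∈ L with |w| = 2p ≥ p.
By the pumping lemma, w = xyz with |xy| ≤ p and |y| > 0.
The first p characters of w are a's, so xy (and hence y) consists only of a's. Write y = a^k, 1 ≤ k ≤ p.
Pump with i = 2: xy^2z = a^{p+k} b^p has p+k occurrences of a but only p of b. Since k ≥ 1 the counts differ, so xy^2z ∉ L.
This contradicts the pumping lemma, so L is not regular.

a^{p+k} b^p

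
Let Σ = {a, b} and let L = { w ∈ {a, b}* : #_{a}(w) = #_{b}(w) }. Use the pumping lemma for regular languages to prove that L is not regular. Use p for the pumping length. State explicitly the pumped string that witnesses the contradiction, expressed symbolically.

Assume L is regular. Let p be the pumping length given by the pumping lemma.
Choose w = a^p b^p ∈ L with |w| = 2p ≥ p.
Write w = xyz as guaranteed by the lemma, with |xy| ≤ p and y is nonempty.
Since the first p symbols of w are all a's and |xy| ≤ p, y lies entirely in the leading a-block: y = a^k for some k with 1 ≤ k ≤ p.
Pump with i = 2: xy^2z = a^{p+k} b^p has p+k occurrences of a but only p of b. Since k ≥ 1 the counts differ, so xy^2z ∉ L.
This contradicts the pumping lemma, so L is not regular.

a^{p+k} b^p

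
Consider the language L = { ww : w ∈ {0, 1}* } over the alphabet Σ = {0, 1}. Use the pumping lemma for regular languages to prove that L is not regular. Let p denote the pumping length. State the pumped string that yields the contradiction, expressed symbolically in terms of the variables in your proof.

0^{p+k} 1^p 0^p 1^p

Assume L is regular. Let p be the pumping length given by the pumping lemma.
Take w = 0^p 1^p 0^p 1^p = uu where u = 0^p1^p; then w ∈ L and |w| = 4p ≥ p.
The pumping lemma gives a decomposition w = xyz where |xy| ≤ p and |y| ≥ 1.
Since the first p symbols of w are all 0's and |xy| ≤ p, y lies entirely in the leading 0-block: y = 0^k for some k with 1 ≤ k ≤ p.
Pump with i = 2: xy^2z = 0^{p+k} 1^p 0^p 1^p, of length 4p+k. Suppose this equals vv. The string starts with 0 and ends with 1, so v does too; thus the boundary between the two copies of v is a 1→0 transition. There is exactly one such transition, at position 2p+k, so |v| = 2p+k and |vv| = 4p+2k ≠ 4p+k since k ≥ 1. So xy^2z ∉ L.
This contradicts the pumping lemma, so L is not regular.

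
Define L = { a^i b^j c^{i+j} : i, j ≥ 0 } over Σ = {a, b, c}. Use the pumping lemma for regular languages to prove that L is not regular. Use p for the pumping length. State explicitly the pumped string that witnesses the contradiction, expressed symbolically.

Assume L is regular. Let p be the pumping length given by the pumping lemma.
Take w = a^p b^p c^{2p} ∈ L (with i=j=p, i+j=2p), |w| = 4p ≥ p.
By the pumping lemma, w = xyz with |xy| ≤ p and y is nonempty.
Because |xy| ≤ p and w begins with p copies of a, we have y = a^k with 1 ≤ k ≤ p.
Consider xy^2z = a^{p+k} b^p c^{2p}. Now the a- and b-counts sum to 2p+k, but the c-count is 2p ≠ 2p+k. So xy^2z ∉ L.
Contradiction. Therefore L is not regular.

a^{p+k} b^p c^{2p}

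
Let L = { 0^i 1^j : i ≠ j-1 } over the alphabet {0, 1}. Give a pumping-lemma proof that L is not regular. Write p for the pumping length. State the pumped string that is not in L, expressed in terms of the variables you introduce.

0^{p+p!} 1^{p+p!+1}

Assume L is regular. Let p be the pumping length given by the pumping lemma.
Choose w = 0^p 1^{p+p!+1}. Since p ≠ (p+p!+1)-1 = p+p!, w ∈ L; and |w| ≥ p.
The pumping lemma gives a decomposition w = xyz where |xy| ≤ p and y is nonempty.
Because |xy| ≤ p and w begins with p copies of 0, we have y = 0^k with 1 ≤ k ≤ p.
Since 1 ≤ k ≤ p, k divides p!; set t = 1 + p!/k. Then xy^t z has p + (p!/k)·k = p + p! copies of 0. Now the 0-count is p+p! and (1-count)-1 = (p+p!+1)-1 = p+p!, so i ≠ j-1 fails. So xy^t z = 0^{p+p!} 1^{p+p!+1} ∉ L.
This contradicts the pumping lemma, so L is not regular.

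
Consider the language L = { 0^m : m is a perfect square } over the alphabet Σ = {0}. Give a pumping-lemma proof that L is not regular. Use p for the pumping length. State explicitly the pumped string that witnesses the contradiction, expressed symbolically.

0^{p²+k}

Assume L is regular. Let p be the pumping length given by the pumping lemma.
Take w = 0^{p²} ∈ L with |w| = p² ≥ p.
The pumping lemma gives a decomposition w = xyz where |xy| ≤ p and y is nonempty.
Then y = 0^k for some k with 1 ≤ k ≤ p.
Pump with i = 2: xy^2z = 0^{p²+k}. Since 1 ≤ k ≤ p, p² < p²+k ≤ p²+p < (p+1)², so p²+k lies strictly between consecutive squares and is not a perfect square. So xy^2z ∉ L.
Contradiction. Therefore L is not regular.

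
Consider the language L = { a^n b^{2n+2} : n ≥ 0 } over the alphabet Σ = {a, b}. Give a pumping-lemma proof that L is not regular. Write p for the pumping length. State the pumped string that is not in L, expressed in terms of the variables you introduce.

Assume L is regular; let p be its pumping constant.
Let w = a^p b^{2p+2} ∈ L; note |w| = 3p+2 ≥ p.
Write w = xyz as guaranteed by the lemma, with |xy| ≤ p and y is nonempty.
Since the first p symbols of w are all a's and |xy| ≤ p, y lies entirely in the leading a-block: y = a^k for some k with 1 ≤ k ≤ p.
Pump with i = 2: xy^2z = a^{p+k} b^{2p+2}. For this to lie in L we would need 2p+2 = 2(p+k)+2, which forces k = 0. But k ≥ 1, so xy^2z ∉ L.
This is a contradiction; hence L is not regular.

a^{p+k} b^{2p+2}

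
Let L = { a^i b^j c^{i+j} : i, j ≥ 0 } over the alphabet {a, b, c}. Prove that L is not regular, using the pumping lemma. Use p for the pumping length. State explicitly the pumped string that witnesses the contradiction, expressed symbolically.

a^{p+k} b^p c^{2p}

Assume L is regular; let p be its pumping constant.
Take w = a^p b^p c^{2p} ∈ L (with i=j=p, i+j=2p), |w| = 4p ≥ p.
Write w = xyz as guaranteed by the lemma, with |xy| ≤ p and y is nonempty.
The first p characters of w are a's, so xy (and hence y) consists only of a's. Write y = a^k, 1 ≤ k ≤ p.
Consider xy^2z = a^{p+k} b^p c^{2p}. Now the a- and b-counts sum to 2p+k, but the c-count is 2p ≠ 2p+k. So xy^2z ∉ L.
This is a contradiction; hence L is not regular.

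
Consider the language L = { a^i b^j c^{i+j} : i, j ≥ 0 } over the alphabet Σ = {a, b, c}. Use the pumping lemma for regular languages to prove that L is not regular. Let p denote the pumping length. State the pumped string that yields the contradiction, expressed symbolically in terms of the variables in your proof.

a^{p+k} b^p c^{2p}

Assume L is regular. Let p be the pumping length given by the pumping lemma.
Take w = a^p b^p c^{2p} ∈ L (with i=j=p, i+j=2p), |w| = 4p ≥ p.
The pumping lemma gives a decomposition w = xyz where |xy| ≤ p and |y| ≥ 1.
Since the first p symbols of w are all a's and |xy| ≤ p, y lies entirely in the leading a-block: y = a^k for some k with 1 ≤ k ≤ p.
Consider xy^2z = a^{p+k} b^p c^{2p}. Now the a- and b-counts sum to 2p+k, but the c-count is 2p ≠ 2p+k. So xy^2z ∉ L.
This is a contradiction; hence L is not regular.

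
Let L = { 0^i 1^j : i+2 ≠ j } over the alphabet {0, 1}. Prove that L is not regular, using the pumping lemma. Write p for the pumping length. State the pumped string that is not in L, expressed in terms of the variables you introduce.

Assume L is regular; let p be its pumping constant.
Choose w = 0^p 1^{p+p!+2}. Since p ≠ (p+p!+2)-2 = p+p!, w ∈ L; and |w| ≥ p.
By the pumping lemma, w = xyz with |xy| ≤ p and |y| ≥ 1.
Because |xy| ≤ p and w begins with p copies of 0, we have y = 0^k with 1 ≤ k ≤ p.
Since 1 ≤ k ≤ p, k divides p!; set t = 1 + p!/k. Then xy^t z has p + (p!/k)·k = p + p! copies of 0. Now the 0-count is p+p! and (1-count)-2 = (p+p!+2)-2 = p+p!, so i+2 ≠ j fails. So xy^t z = 0^{p+p!} 1^{p+p!+2} ∉ L.
This is a contradiction; hence L is not regular.

0^{p+p!} 1^{p+p!+2}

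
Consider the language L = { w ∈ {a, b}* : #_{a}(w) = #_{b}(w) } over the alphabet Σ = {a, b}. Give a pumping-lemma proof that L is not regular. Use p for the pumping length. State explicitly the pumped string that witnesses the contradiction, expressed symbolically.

a^{p+k} b^p

Suppose for contradiction that L is regular, and let p be the pumping length.
Choose w = a^p b^p ∈ L with |w| = 2p ≥ p.
By the pumping lemma, w = xyz with |xy| ≤ p and y is nonempty.
Because |xy| ≤ p and w begins with p copies of a, we have y = a^k with 1 ≤ k ≤ p.
Pump with i = 2: xy^2z = a^{p+k} b^p has p+k occurrences of a but only p of b. Since k ≥ 1 the counts differ, so xy^2z ∉ L.
This is a contradiction; hence L is not regular.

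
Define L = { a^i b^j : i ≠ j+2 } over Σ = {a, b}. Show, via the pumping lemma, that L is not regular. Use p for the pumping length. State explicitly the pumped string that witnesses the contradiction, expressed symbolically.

Toward a contradiction, assume L is regular with pumping length p.
Choose w = a^p b^{p+p!-2}. Since p ≠ (p+p!-2)+2 = p+p!, w ∈ L; and |w| ≥ p.
Write w = xyz as guaranteed by the lemma, with |xy| ≤ p and y is nonempty.
Since the first p symbols of w are all a's and |xy| ≤ p, y lies entirely in the leading a-block: y = a^k for some k with 1 ≤ k ≤ p.
Since 1 ≤ k ≤ p, k divides p!; set t = 1 + p!/k. Then xy^t z has p + (p!/k)·k = p + p! copies of a. Now the a-count is p+p! and (b-count)+2 = (p+p!-2)+2 = p+p!, so i ≠ j+2 fails. So xy^t z = a^{p+p!} b^{p+p!-2} ∉ L.
Contradiction. Therefore L is not regular.

a^{p+p!} b^{p+p!-2}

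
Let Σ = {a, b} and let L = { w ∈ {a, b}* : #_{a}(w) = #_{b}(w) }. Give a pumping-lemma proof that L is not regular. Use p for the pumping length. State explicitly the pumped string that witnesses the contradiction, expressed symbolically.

a^{p+k} b^p

Assume L is regular; let p be its pumping constant.
Choose w = a^p b^p ∈ L with |w| = 2p ≥ p.
The pumping lemma gives a decomposition w = xyz where |xy| ≤ p and |y| > 0.
Because |xy| ≤ p and w begins with p copies of a, we have y = a^k with 1 ≤ k ≤ p.
Pump with i = 2: xy^2z = a^{p+k} b^p has p+k occurrences of a but only p of b. Since k ≥ 1 the counts differ, so xy^2z ∉ L.
Contradiction. Therefore L is not regular.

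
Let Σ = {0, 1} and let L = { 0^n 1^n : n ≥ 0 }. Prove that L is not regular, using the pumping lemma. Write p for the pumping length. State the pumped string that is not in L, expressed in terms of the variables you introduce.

Toward a contradiction, assume L is regular with pumping length p.
Choose w = 0^p 1^p, which is in L with |w| = 2p ≥ p.
Write w = xyz as guaranteed by the lemma, with |xy| ≤ p and |y| > 0.
The first p characters of w are 0's, so xy (and hence y) consists only of 0's. Write y = 0^k, 1 ≤ k ≤ p.
Pump with i = 2: xy^2z = 0^{p+k} 1^p. For this to lie in L we would need p = p+k, which forces k = 0. But k ≥ 1, so xy^2z ∉ L.
This contradicts the pumping lemma, so L is not regular.

0^{p+k} 1^p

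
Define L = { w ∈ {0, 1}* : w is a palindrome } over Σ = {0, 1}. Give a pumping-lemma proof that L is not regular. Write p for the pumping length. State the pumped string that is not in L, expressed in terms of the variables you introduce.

Toward a contradiction, assume L is regular with pumping length p.
Take w = 0^p 1 0^p, a palindrome of length 2p+1 ≥ p.
Write w = xyz as guaranteed by the lemma, with |xy| ≤ p and y is nonempty.
Because |xy| ≤ p and w begins with p copies of 0, we have y = 0^k with 1 ≤ k ≤ p.
Pump with i = 2: xy^2z = 0^{p+k} 1 0^p. Its reverse is 0^p 1 0^{p+k}, which differs from xy^2z since k ≥ 1. So xy^2z is not a palindrome and xy^2z ∉ L.
This contradicts the pumping lemma, so L is not regular.

0^{p+k} 1 0^p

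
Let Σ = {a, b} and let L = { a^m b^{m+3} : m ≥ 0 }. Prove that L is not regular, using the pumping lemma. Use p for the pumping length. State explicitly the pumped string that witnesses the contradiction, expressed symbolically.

a^{p+k} b^{p+3}

Toward a contradiction, assume L is regular with pumping length p.
Let w = a^p b^{p+3} ∈ L; note |w| = 2p+3 ≥ p.
Write w = xyz as guaranteed by the lemma, with |xy| ≤ p and |y| ≥ 1.
Since the first p symbols of w are all a's and |xy| ≤ p, y lies entirely in the leading a-block: y = a^k for some k with 1 ≤ k ≤ p.
Pump with i = 2: xy^2z = a^{p+k} b^{p+3}. For this to lie in L we would need p+3 = (p+k)+3, which forces k = 0. But k ≥ 1, so xy^2z ∉ L.
Contradiction. Therefore L is not regular.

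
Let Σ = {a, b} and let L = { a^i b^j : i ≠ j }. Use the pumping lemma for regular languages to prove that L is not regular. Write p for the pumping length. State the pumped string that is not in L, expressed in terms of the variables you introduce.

Assume L is regular; let p be its pumping constant.
Choose w = a^p b^{p+p!}. Since p ≠ p+p!, w ∈ L; and |w| ≥ p.
Write w = xyz as guaranteed by the lemma, with |xy| ≤ p and |y| ≥ 1.
The first p characters of w are a's, so xy (and hence y) consists only of a's. Write y = a^k, 1 ≤ k ≤ p.
Since 1 ≤ k ≤ p, k divides p!; set t = 1 + p!/k. Then xy^t z has p + (p!/k)·k = p + p! copies of a. Now the a-count equals the b-count, so i ≠ j fails. So xy^t z = a^{p+p!} b^{p+p!} ∉ L.
Contradiction. Therefore L is not regular.

a^{p+p!} b^{p+p!}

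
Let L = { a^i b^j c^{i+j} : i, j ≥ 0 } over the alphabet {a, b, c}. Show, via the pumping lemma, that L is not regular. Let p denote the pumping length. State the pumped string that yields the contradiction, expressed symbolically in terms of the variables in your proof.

a^{p+k} b^p c^{2p}

Assume L is regular. Let p be the pumping length given by the pumping lemma.
Take w = a^p b^p c^{2p} ∈ L (with i=j=p, i+j=2p), |w| = 4p ≥ p.
Write w = xyz as guaranteed by the lemma, with |xy| ≤ p and |y| > 0.
Because |xy| ≤ p and w begins with p copies of a, we have y = a^k with 1 ≤ k ≤ p.
Consider xy^2z = a^{p+k} b^p c^{2p}. Now the a- and b-counts sum to 2p+k, but the c-count is 2p ≠ 2p+k. So xy^2z ∉ L.
Contradiction. Therefore L is not regular.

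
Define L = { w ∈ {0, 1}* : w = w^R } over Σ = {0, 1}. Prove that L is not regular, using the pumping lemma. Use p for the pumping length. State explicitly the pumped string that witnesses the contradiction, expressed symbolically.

0^{p+k} 1 0^p

Toward a contradiction, assume L is regular with pumping length p.
Take w = 0^p 1 0^p, a palindrome of length 2p+1 ≥ p.
The pumping lemma gives a decomposition w = xyz where |xy| ≤ p and |y| > 0.
Since the first p symbols of w are all 0's and |xy| ≤ p, y lies entirely in the leading 0-block: y = 0^k for some k with 1 ≤ k ≤ p.
Pump with i = 2: xy^2z = 0^{p+k} 1 0^p. Its reverse is 0^p 1 0^{p+k}, which differs from xy^2z since k ≥ 1. So xy^2z is not a palindrome and xy^2z ∉ L.
This contradicts the pumping lemma, so L is not regular.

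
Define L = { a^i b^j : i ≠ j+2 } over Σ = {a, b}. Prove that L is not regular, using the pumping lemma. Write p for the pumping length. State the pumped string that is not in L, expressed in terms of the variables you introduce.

Assume L is regular. Let p be the pumping length given by the pumping lemma.
Choose w = a^p b^{p+p!-2}. Since p ≠ (p+p!-2)+2 = p+p!, w ∈ L; and |w| ≥ p.
By the pumping lemma, w = xyz with |xy| ≤ p and y is nonempty.
Since the first p symbols of w are all a's and |xy| ≤ p, y lies entirely in the leading a-block: y = a^k for some k with 1 ≤ k ≤ p.
Since 1 ≤ k ≤ p, k divides p!; set t = 1 + p!/k. Then xy^t z has p + (p!/k)·k = p + p! copies of a. Now the a-count is p+p! and (b-count)+2 = (p+p!-2)+2 = p+p!, so i ≠ j+2 fails. So xy^t z = a^{p+p!} b^{p+p!-2} ∉ L.
This is a contradiction; hence L is not regular.

a^{p+p!} b^{p+p!-2}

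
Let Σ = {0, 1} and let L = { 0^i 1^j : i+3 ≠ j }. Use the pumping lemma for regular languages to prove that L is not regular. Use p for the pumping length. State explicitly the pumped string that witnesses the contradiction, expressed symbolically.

0^{p+p!} 1^{p+p!+3}

Suppose for contradiction that L is regular, and let p be the pumping length.
Choose w = 0^p 1^{p+p!+3}. Since p ≠ (p+p!+3)-3 = p+p!, w ∈ L; and |w| ≥ p.
The pumping lemma gives a decomposition w = xyz where |xy| ≤ p and |y| > 0.
Because |xy| ≤ p and w begins with p copies of 0, we have y = 0^k with 1 ≤ k ≤ p.
Since 1 ≤ k ≤ p, k divides p!; set t = 1 + p!/k. Then xy^t z has p + (p!/k)·k = p + p! copies of 0. Now the 0-count is p+p! and (1-count)-3 = (p+p!+3)-3 = p+p!, so i+3 ≠ j fails. So xy^t z = 0^{p+p!} 1^{p+p!+3} ∉ L.
This contradicts the pumping lemma, so L is not regular.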